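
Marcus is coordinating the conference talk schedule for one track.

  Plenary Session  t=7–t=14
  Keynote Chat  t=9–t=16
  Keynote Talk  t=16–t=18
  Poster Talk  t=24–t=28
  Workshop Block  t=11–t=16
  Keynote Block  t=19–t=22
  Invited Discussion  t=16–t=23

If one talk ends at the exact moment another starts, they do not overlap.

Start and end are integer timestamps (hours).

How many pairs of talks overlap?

5

Sorted by start: Plenary Session, Keynote Chat, Workshop Block, Keynote Talk, Invited Discussion, Keynote Block, Poster Talk.
Keynote Chat starts before Plenary Session ends → Plenary Session and Keynote Chat overlap.
Workshop Block starts before Plenary Session ends → Plenary Session and Workshop Block overlap.
Keynote Talk starts after Plenary Session ends; Plenary Session is clear from here.
Workshop Block starts before Keynote Chat ends → Keynote Chat and Workshop Block overlap.
Keynote Talk starts exactly when Keynote Chat ends (back-to-back, no overlap); Keynote Chat is clear from here.
Keynote Talk starts exactly when Workshop Block ends (back-to-back, no overlap); Workshop Block is clear from here.
Invited Discussion starts before Keynote Talk ends → Keynote Talk and Invited Discussion overlap.
Keynote Block starts after Keynote Talk ends; Keynote Talk is clear from here.
Keynote Block starts before Invited Discussion ends → Invited Discussion and Keynote Block overlap.
Poster Talk starts after Invited Discussion ends.
Poster Talk starts after Keynote Block ends.
Overlapping pairs: Invited Discussion & Keynote Block, Invited Discussion & Keynote Talk, Keynote Chat & Plenary Session, Keynote Chat & Workshop Block, Plenary Session & Workshop Block — 5 in total.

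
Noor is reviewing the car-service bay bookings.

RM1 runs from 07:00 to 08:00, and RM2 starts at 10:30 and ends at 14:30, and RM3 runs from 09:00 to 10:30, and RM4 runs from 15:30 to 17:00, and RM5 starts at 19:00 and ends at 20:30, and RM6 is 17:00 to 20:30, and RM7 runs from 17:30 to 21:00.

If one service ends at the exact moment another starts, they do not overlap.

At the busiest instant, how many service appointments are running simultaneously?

3

Sort all start/end points and keep a running count:
07:00 start RM1 → 1
08:00 end RM1 → 0
09:00 start RM3 → 1
10:30 end RM3 → 0
10:30 start RM2 → 1
14:30 end RM2 → 0
15:30 start RM4 → 1
17:00 end RM4 → 0
17:00 start RM6 → 1
17:30 start RM7 → 2
19:00 start RM5 → 3
20:30 end RM5 → 2
20:30 end RM6 → 1
21:00 end RM7 → 0
Peak is 3, at 19:00 (RM5, RM6, RM7).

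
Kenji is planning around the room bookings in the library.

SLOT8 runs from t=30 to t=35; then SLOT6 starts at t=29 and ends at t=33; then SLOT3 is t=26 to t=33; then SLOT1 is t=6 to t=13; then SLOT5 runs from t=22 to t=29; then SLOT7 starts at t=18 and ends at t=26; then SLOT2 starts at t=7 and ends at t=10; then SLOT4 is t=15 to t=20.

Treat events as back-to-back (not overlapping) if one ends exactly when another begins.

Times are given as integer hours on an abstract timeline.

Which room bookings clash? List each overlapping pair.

Sorted by start: SLOT1, SLOT2, SLOT4, SLOT7, SLOT5, SLOT3, SLOT6, SLOT8.
SLOT2 starts before SLOT1 ends → SLOT1 and SLOT2 overlap.
SLOT4 starts after SLOT1 ends — done with SLOT1.
SLOT4 starts after SLOT2 ends — done with SLOT2.
SLOT7 starts before SLOT4 ends → SLOT4 and SLOT7 overlap.
SLOT5 starts after SLOT4 ends — done with SLOT4.
SLOT5 starts before SLOT7 ends → SLOT7 and SLOT5 overlap.
SLOT3 starts exactly when SLOT7 ends (back-to-back, no overlap) — done with SLOT7.
SLOT3 starts before SLOT5 ends → SLOT5 and SLOT3 overlap.
SLOT6 starts exactly when SLOT5 ends (back-to-back, no overlap) — done with SLOT5.
SLOT6 starts before SLOT3 ends → SLOT3 and SLOT6 overlap.
SLOT8 starts before SLOT3 ends → SLOT3 and SLOT8 overlap.
SLOT8 starts before SLOT6 ends → SLOT6 and SLOT8 overlap.

SLOT1 & SLOT2, SLOT3 & SLOT5, SLOT3 & SLOT6, SLOT3 & SLOT8, SLOT4 & SLOT7, SLOT5 & SLOT7, SLOT6 & SLOT8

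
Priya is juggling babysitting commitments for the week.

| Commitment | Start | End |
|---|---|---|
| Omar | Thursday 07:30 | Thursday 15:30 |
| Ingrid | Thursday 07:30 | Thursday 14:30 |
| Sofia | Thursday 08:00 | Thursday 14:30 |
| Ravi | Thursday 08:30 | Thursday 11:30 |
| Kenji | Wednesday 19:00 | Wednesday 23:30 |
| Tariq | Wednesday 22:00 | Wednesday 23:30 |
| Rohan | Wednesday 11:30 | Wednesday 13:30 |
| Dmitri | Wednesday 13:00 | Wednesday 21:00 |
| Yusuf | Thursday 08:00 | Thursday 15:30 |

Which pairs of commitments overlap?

Dmitri & Kenji, Dmitri & Rohan, Ingrid & Omar, Ingrid & Ravi, Ingrid & Sofia, Ingrid & Yusuf, Kenji & Tariq, Omar & Ravi, Omar & Sofia, Omar & Yusuf, Ravi & Sofia, Ravi & Yusuf, Sofia & Yusuf

Sorted by start: Rohan, Dmitri, Kenji, Tariq, Ingrid, Omar, Yusuf, Sofia, Ravi.
Dmitri starts before Rohan ends → Rohan and Dmitri overlap.
Kenji starts after Rohan ends — done with Rohan.
Kenji starts before Dmitri ends → Dmitri and Kenji overlap.
Tariq starts after Dmitri ends — done with Dmitri.
Tariq starts before Kenji ends → Kenji and Tariq overlap.
Ingrid starts after Kenji ends — done with Kenji.
Ingrid starts after Tariq ends — done with Tariq.
Omar starts before Ingrid ends → Ingrid and Omar overlap.
Yusuf starts before Ingrid ends → Ingrid and Yusuf overlap.
Sofia starts before Ingrid ends → Ingrid and Sofia overlap.
Ravi starts before Ingrid ends → Ingrid and Ravi overlap.
Yusuf starts before Omar ends → Omar and Yusuf overlap.
Sofia starts before Omar ends → Omar and Sofia overlap.
Ravi starts before Omar ends → Omar and Ravi overlap.
Sofia starts before Yusuf ends → Yusuf and Sofia overlap.
Ravi starts before Yusuf ends → Yusuf and Ravi overlap.
Ravi starts before Sofia ends → Sofia and Ravi overlap.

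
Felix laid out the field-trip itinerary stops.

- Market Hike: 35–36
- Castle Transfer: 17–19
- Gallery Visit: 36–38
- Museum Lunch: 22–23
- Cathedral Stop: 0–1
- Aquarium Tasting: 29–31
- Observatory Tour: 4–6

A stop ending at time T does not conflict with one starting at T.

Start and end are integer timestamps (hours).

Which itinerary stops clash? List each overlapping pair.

no conflicts

Sorted by start: Cathedral Stop, Observatory Tour, Castle Transfer, Museum Lunch, Aquarium Tasting, Market Hike, Gallery Visit.
Observatory Tour starts after Cathedral Stop ends — done with Cathedral Stop.
Castle Transfer starts after Observatory Tour ends — done with Observatory Tour.
Museum Lunch starts after Castle Transfer ends — done with Castle Transfer.
Aquarium Tasting starts after Museum Lunch ends — done with Museum Lunch.
Market Hike starts after Aquarium Tasting ends — done with Aquarium Tasting.
Gallery Visit starts exactly when Market Hike ends (back-to-back, no overlap).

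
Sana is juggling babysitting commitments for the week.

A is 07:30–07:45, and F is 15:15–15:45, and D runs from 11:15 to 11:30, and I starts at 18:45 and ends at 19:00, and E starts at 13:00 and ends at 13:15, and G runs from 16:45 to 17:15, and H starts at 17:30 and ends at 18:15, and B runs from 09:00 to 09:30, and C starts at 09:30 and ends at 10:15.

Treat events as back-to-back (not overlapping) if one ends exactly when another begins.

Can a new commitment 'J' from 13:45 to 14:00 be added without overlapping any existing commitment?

Yes — the slot is free

A: ends 07:45 at or before J starts 13:45 → clear.
B: ends 09:30 at or before J starts 13:45 → clear.
C: ends 10:15 at or before J starts 13:45 → clear.
D: ends 11:30 at or before J starts 13:45 → clear.
E: ends 13:15 at or before J starts 13:45 → clear.
F: starts 15:15 at or after J ends 14:00 → clear.
G: starts 16:45 at or after J ends 14:00 → clear.
H: starts 17:30 at or after J ends 14:00 → clear.
I: starts 18:45 at or after J ends 14:00 → clear.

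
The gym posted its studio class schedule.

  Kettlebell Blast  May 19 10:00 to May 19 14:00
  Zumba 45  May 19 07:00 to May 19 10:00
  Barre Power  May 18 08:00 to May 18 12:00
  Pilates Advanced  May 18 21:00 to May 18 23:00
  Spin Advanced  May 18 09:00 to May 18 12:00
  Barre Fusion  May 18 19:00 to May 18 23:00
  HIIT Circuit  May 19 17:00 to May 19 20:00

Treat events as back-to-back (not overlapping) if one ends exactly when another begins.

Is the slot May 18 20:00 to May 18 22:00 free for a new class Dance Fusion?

Barre Power: ends May 18 12:00 at or before Dance Fusion starts May 18 20:00 → clear.
Spin Advanced: ends May 18 12:00 at or before Dance Fusion starts May 18 20:00 → clear.
Barre Fusion: starts May 18 19:00 before Dance Fusion ends May 18 22:00, and ends May 18 23:00 after Dance Fusion starts May 18 20:00 → overlap.
Pilates Advanced: starts May 18 21:00 before Dance Fusion ends May 18 22:00, and ends May 18 23:00 after Dance Fusion starts May 18 20:00 → overlap.
Zumba 45: starts May 19 07:00 at or after Dance Fusion ends May 18 22:00 → clear.
Kettlebell Blast: starts May 19 10:00 at or after Dance Fusion ends May 18 22:00 → clear.
HIIT Circuit: starts May 19 17:00 at or after Dance Fusion ends May 18 22:00 → clear.
Dance Fusion overlaps Barre Fusion, Pilates Advanced.

No — it overlaps Barre Fusion, Pilates Advanced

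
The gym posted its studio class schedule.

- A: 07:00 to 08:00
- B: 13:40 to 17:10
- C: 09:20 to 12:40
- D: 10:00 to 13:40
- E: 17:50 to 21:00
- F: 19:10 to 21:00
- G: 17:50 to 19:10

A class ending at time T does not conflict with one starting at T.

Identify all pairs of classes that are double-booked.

C & D, E & F, E & G

Sorted by start: A, C, D, B, E, G, F.
C starts after A ends, so A has no further overlaps.
D starts before C ends → C and D overlap.
B starts after C ends, so C has no further overlaps.
B starts exactly when D ends (back-to-back, no overlap), so D has no further overlaps.
E starts after B ends, so B has no further overlaps.
G starts before E ends → E and G overlap.
F starts before E ends → E and F overlap.
F starts exactly when G ends (back-to-back, no overlap).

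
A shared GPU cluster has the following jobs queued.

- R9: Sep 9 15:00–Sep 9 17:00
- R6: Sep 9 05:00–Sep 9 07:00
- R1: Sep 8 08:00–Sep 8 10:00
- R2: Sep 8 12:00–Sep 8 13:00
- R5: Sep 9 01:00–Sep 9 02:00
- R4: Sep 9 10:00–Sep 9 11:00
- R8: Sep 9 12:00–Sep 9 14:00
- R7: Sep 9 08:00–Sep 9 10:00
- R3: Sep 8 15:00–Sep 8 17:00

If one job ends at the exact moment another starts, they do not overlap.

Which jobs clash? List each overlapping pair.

no conflicts

Two intervals overlap when each starts before the other ends.
Sorted by start: R1, R2, R3, R5, R6, R7, R4, R8, R9.
R2 starts after R1 ends — done with R1.
R3 starts after R2 ends — done with R2.
R5 starts after R3 ends — done with R3.
R6 starts after R5 ends — done with R5.
R7 starts after R6 ends — done with R6.
R4 starts exactly when R7 ends (back-to-back, no overlap) — done with R7.
R8 starts after R4 ends — done with R4.
R9 starts after R8 ends.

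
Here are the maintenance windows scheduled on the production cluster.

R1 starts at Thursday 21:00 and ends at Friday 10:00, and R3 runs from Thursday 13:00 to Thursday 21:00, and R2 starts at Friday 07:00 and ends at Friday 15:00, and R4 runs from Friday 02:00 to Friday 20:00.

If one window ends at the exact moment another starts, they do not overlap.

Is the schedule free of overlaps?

Check each pair: they overlap iff neither finishes before the other starts.
Sorted by start: R3, R1, R4, R2.
R1 starts exactly when R3 ends (back-to-back, no overlap) — done with R3.
R4 starts before R1 ends → R1 and R4 overlap.
That's a conflict, so the schedule is not conflict-free.

No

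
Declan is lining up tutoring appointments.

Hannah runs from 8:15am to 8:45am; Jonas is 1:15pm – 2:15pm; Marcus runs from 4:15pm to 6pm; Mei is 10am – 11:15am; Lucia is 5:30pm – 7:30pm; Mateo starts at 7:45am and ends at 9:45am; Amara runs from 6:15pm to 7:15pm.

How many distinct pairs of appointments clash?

Sorted by start: Mateo, Hannah, Mei, Jonas, Marcus, Lucia, Amara.
Hannah starts before Mateo ends → Mateo and Hannah overlap.
Mei starts after Mateo ends; Mateo is clear from here.
Mei starts after Hannah ends; Hannah is clear from here.
Jonas starts after Mei ends; Mei is clear from here.
Marcus starts after Jonas ends; Jonas is clear from here.
Lucia starts before Marcus ends → Marcus and Lucia overlap.
Amara starts after Marcus ends.
Amara starts before Lucia ends → Lucia and Amara overlap.
Overlapping pairs: Amara & Lucia, Hannah & Mateo, Lucia & Marcus — 3 in total.

3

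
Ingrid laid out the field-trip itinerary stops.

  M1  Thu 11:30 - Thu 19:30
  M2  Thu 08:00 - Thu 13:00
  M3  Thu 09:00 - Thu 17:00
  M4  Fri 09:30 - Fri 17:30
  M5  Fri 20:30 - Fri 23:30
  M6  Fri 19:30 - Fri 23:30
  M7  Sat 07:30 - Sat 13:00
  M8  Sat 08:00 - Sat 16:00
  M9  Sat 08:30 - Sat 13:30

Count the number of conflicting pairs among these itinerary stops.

7

Sorted by start: M2, M3, M1, M4, M6, M5, M7, M8, M9.
M3 starts before M2 ends → M2 and M3 overlap.
M1 starts before M2 ends → M2 and M1 overlap.
M4 starts after M2 ends; M2 is clear from here.
M1 starts before M3 ends → M3 and M1 overlap.
M4 starts after M3 ends; M3 is clear from here.
M4 starts after M1 ends; M1 is clear from here.
M6 starts after M4 ends; M4 is clear from here.
M5 starts before M6 ends → M6 and M5 overlap.
M7 starts after M6 ends; M6 is clear from here.
M7 starts after M5 ends; M5 is clear from here.
M8 starts before M7 ends → M7 and M8 overlap.
M9 starts before M7 ends → M7 and M9 overlap.
M9 starts before M8 ends → M8 and M9 overlap.
Overlapping pairs: M1 & M2, M1 & M3, M2 & M3, M5 & M6, M7 & M8, M7 & M9, M8 & M9 — 7 in total.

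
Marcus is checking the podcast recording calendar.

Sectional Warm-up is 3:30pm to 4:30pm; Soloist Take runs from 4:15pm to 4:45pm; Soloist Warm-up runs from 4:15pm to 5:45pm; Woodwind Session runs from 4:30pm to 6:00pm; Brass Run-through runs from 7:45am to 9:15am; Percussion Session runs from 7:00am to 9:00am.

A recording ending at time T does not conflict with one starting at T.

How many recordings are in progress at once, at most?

Sweep the timeline, counting +1 at each start and −1 at each end (ends before starts at a tie):
7:00am start Percussion Session → 1
7:45am start Brass Run-through → 2
9:00am end Percussion Session → 1
9:15am end Brass Run-through → 0
3:30pm start Sectional Warm-up → 1
4:15pm start Soloist Take → 2
4:15pm start Soloist Warm-up → 3
4:30pm end Sectional Warm-up → 2
4:30pm start Woodwind Session → 3
4:45pm end Soloist Take → 2
5:45pm end Soloist Warm-up → 1
6:00pm end Woodwind Session → 0
Peak is 3, at 4:15pm (Sectional Warm-up, Soloist Take, Soloist Warm-up).

3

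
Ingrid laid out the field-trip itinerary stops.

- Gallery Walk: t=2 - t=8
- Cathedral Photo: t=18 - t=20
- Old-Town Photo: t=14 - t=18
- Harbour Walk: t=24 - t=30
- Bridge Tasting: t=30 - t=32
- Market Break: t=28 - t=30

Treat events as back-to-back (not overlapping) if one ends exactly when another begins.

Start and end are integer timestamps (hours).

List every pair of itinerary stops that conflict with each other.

Harbour Walk & Market Break

Check each pair: they overlap iff neither finishes before the other starts.
Sorted by start: Gallery Walk, Old-Town Photo, Cathedral Photo, Harbour Walk, Market Break, Bridge Tasting.
Old-Town Photo starts after Gallery Walk ends, so Gallery Walk has no further overlaps.
Cathedral Photo starts exactly when Old-Town Photo ends (back-to-back, no overlap), so Old-Town Photo has no further overlaps.
Harbour Walk starts after Cathedral Photo ends, so Cathedral Photo has no further overlaps.
Market Break starts before Harbour Walk ends → Harbour Walk and Market Break overlap.
Bridge Tasting starts exactly when Harbour Walk ends (back-to-back, no overlap).
Bridge Tasting starts exactly when Market Break ends (back-to-back, no overlap).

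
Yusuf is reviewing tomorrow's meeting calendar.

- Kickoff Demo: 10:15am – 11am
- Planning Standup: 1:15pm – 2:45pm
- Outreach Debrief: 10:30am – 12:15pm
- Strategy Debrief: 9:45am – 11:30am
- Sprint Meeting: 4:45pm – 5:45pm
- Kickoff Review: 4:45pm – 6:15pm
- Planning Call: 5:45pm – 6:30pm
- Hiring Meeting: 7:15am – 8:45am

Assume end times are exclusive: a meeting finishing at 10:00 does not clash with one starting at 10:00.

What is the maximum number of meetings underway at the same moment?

3

Sort all start/end points and keep a running count:
7:15am start Hiring Meeting → 1
8:45am end Hiring Meeting → 0
9:45am start Strategy Debrief → 1
10:15am start Kickoff Demo → 2
10:30am start Outreach Debrief → 3
11am end Kickoff Demo → 2
11:30am end Strategy Debrief → 1
12:15pm end Outreach Debrief → 0
1:15pm start Planning Standup → 1
2:45pm end Planning Standup → 0
4:45pm start Kickoff Review → 1
4:45pm start Sprint Meeting → 2
5:45pm end Sprint Meeting → 1
5:45pm start Planning Call → 2
6:15pm end Kickoff Review → 1
6:30pm end Planning Call → 0
Peak is 3, at 10:30am (Kickoff Demo, Outreach Debrief, Strategy Debrief).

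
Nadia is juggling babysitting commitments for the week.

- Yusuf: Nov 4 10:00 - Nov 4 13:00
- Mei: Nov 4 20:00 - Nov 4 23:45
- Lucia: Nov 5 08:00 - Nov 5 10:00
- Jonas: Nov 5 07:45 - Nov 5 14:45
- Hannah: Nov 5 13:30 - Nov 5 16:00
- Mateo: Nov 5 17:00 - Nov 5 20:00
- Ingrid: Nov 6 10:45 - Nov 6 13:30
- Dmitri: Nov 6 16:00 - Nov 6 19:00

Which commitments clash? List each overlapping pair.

Hannah & Jonas, Jonas & Lucia

Sorted by start: Yusuf, Mei, Jonas, Lucia, Hannah, Mateo, Ingrid, Dmitri.
Mei starts after Yusuf ends; Yusuf is clear from here.
Jonas starts after Mei ends; Mei is clear from here.
Lucia starts before Jonas ends → Jonas and Lucia overlap.
Hannah starts before Jonas ends → Jonas and Hannah overlap.
Mateo starts after Jonas ends; Jonas is clear from here.
Hannah starts after Lucia ends; Lucia is clear from here.
Mateo starts after Hannah ends; Hannah is clear from here.
Ingrid starts after Mateo ends; Mateo is clear from here.
Dmitri starts after Ingrid ends.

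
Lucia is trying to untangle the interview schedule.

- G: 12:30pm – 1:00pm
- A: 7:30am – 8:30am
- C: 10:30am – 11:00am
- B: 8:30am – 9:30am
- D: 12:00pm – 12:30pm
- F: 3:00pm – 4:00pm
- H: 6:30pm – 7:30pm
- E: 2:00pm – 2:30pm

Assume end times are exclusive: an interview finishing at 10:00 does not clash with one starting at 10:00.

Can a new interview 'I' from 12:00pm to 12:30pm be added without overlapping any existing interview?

No — it overlaps D

A: ends 8:30am at or before I starts 12:00pm → clear.
B: ends 9:30am at or before I starts 12:00pm → clear.
C: ends 11:00am at or before I starts 12:00pm → clear.
D: starts 12:00pm before I ends 12:30pm, and ends 12:30pm after I starts 12:00pm → overlap.
G: starts 12:30pm at or after I ends 12:30pm → clear.
E: starts 2:00pm at or after I ends 12:30pm → clear.
F: starts 3:00pm at or after I ends 12:30pm → clear.
H: starts 6:30pm at or after I ends 12:30pm → clear.
I overlaps D.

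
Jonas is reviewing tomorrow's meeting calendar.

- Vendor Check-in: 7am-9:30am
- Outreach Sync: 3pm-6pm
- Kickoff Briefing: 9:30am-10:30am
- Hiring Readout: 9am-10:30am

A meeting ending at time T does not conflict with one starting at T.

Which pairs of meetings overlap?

Check each pair: they overlap iff neither finishes before the other starts.
Sorted by start: Vendor Check-in, Hiring Readout, Kickoff Briefing, Outreach Sync.
Hiring Readout starts before Vendor Check-in ends → Vendor Check-in and Hiring Readout overlap.
Kickoff Briefing starts exactly when Vendor Check-in ends (back-to-back, no overlap), so nothing later overlaps Vendor Check-in either.
Kickoff Briefing starts before Hiring Readout ends → Hiring Readout and Kickoff Briefing overlap.
Outreach Sync starts after Hiring Readout ends.
Outreach Sync starts after Kickoff Briefing ends.

Hiring Readout & Kickoff Briefing, Hiring Readout & Vendor Check-in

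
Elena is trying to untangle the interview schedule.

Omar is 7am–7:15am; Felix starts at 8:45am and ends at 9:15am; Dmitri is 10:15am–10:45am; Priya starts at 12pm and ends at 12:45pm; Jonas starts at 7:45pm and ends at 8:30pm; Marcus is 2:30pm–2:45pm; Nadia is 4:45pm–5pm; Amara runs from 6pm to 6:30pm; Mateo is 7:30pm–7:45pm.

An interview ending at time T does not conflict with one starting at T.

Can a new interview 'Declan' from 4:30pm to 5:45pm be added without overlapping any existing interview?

Omar: ends 7:15am at or before Declan starts 4:30pm → clear.
Felix: ends 9:15am at or before Declan starts 4:30pm → clear.
Dmitri: ends 10:45am at or before Declan starts 4:30pm → clear.
Priya: ends 12:45pm at or before Declan starts 4:30pm → clear.
Marcus: ends 2:45pm at or before Declan starts 4:30pm → clear.
Nadia: starts 4:45pm before Declan ends 5:45pm, and ends 5pm after Declan starts 4:30pm → overlap.
Amara: starts 6pm at or after Declan ends 5:45pm → clear.
Mateo: starts 7:30pm at or after Declan ends 5:45pm → clear.
Jonas: starts 7:45pm at or after Declan ends 5:45pm → clear.
Declan overlaps Nadia.

No — it overlaps Nadia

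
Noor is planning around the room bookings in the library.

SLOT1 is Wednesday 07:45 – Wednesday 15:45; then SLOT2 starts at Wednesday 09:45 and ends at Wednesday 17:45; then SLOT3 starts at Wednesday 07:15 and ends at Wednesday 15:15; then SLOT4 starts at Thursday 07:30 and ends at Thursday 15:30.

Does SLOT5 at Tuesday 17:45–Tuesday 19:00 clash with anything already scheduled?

No — it doesn't clash with anything

SLOT3: starts Wednesday 07:15 at or after SLOT5 ends Tuesday 19:00 → clear.
SLOT1: starts Wednesday 07:45 at or after SLOT5 ends Tuesday 19:00 → clear.
SLOT2: starts Wednesday 09:45 at or after SLOT5 ends Tuesday 19:00 → clear.
SLOT4: starts Thursday 07:30 at or after SLOT5 ends Tuesday 19:00 → clear.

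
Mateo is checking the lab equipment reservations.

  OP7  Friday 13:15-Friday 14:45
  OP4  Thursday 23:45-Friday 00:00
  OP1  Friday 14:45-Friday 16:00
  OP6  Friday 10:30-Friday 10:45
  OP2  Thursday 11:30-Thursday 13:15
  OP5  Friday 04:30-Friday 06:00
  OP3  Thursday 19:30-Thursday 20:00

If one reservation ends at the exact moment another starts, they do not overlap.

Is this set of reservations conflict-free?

Yes

Sorted by start: OP2, OP3, OP4, OP5, OP6, OP7, OP1.
OP3 starts after OP2 ends, so nothing later overlaps OP2 either.
OP4 starts after OP3 ends, so nothing later overlaps OP3 either.
OP5 starts after OP4 ends, so nothing later overlaps OP4 either.
OP6 starts after OP5 ends, so nothing later overlaps OP5 either.
OP7 starts after OP6 ends, so nothing later overlaps OP6 either.
OP1 starts exactly when OP7 ends (back-to-back, no overlap).
Every pair is clear; the schedule has no overlaps.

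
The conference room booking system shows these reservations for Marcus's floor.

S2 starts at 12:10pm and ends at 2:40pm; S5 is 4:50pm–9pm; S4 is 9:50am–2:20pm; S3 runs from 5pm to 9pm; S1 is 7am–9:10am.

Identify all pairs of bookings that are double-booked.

S2 & S4, S3 & S5

Check each pair: they overlap iff neither finishes before the other starts.
Sorted by start: S1, S4, S2, S5, S3.
S4 starts after S1 ends — done with S1.
S2 starts before S4 ends → S4 and S2 overlap.
S5 starts after S4 ends — done with S4.
S5 starts after S2 ends — done with S2.
S3 starts before S5 ends → S5 and S3 overlap.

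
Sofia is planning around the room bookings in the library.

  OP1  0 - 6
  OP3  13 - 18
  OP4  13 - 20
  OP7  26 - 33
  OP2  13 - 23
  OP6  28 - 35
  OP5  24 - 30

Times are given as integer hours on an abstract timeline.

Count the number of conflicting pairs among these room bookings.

6

Sorted by start: OP1, OP2, OP3, OP4, OP5, OP7, OP6.
OP2 starts after OP1 ends, so OP1 has no further overlaps.
OP3 starts before OP2 ends → OP2 and OP3 overlap.
OP4 starts before OP2 ends → OP2 and OP4 overlap.
OP5 starts after OP2 ends, so OP2 has no further overlaps.
OP4 starts before OP3 ends → OP3 and OP4 overlap.
OP5 starts after OP3 ends, so OP3 has no further overlaps.
OP5 starts after OP4 ends, so OP4 has no further overlaps.
OP7 starts before OP5 ends → OP5 and OP7 overlap.
OP6 starts before OP5 ends → OP5 and OP6 overlap.
OP6 starts before OP7 ends → OP7 and OP6 overlap.
Overlapping pairs: OP2 & OP3, OP2 & OP4, OP3 & OP4, OP5 & OP6, OP5 & OP7, OP6 & OP7 — 6 in total.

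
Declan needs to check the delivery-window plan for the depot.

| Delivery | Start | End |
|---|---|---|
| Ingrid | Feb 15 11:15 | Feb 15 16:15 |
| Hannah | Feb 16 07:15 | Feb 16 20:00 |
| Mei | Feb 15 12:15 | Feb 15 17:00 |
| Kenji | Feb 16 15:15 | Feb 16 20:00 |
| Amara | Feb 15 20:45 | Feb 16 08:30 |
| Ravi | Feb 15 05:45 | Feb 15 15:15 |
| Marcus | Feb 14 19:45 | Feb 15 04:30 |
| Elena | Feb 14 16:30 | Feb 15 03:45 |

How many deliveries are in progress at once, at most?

Sweep the timeline, counting +1 at each start and −1 at each end (ends before starts at a tie):
Feb 14 16:30 start Elena → 1
Feb 14 19:45 start Marcus → 2
Feb 15 03:45 end Elena → 1
Feb 15 04:30 end Marcus → 0
Feb 15 05:45 start Ravi → 1
Feb 15 11:15 start Ingrid → 2
Feb 15 12:15 start Mei → 3
Feb 15 15:15 end Ravi → 2
Feb 15 16:15 end Ingrid → 1
Feb 15 17:00 end Mei → 0
Feb 15 20:45 start Amara → 1
Feb 16 07:15 start Hannah → 2
Feb 16 08:30 end Amara → 1
Feb 16 15:15 start Kenji → 2
Feb 16 20:00 end Hannah → 1
Feb 16 20:00 end Kenji → 0
Peak is 3, at Feb 15 12:15 (Ingrid, Mei, Ravi).

3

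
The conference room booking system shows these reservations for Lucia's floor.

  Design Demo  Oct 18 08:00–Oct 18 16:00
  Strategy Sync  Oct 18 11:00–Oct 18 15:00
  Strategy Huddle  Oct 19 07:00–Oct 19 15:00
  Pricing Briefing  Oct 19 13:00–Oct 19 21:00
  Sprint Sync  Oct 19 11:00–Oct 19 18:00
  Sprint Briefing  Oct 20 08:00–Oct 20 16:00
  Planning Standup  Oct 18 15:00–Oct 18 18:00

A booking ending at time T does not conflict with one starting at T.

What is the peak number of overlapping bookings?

3

Sweep the timeline, counting +1 at each start and −1 at each end (ends before starts at a tie):
Oct 18 08:00 start Design Demo → 1
Oct 18 11:00 start Strategy Sync → 2
Oct 18 15:00 end Strategy Sync → 1
Oct 18 15:00 start Planning Standup → 2
Oct 18 16:00 end Design Demo → 1
Oct 18 18:00 end Planning Standup → 0
Oct 19 07:00 start Strategy Huddle → 1
Oct 19 11:00 start Sprint Sync → 2
Oct 19 13:00 start Pricing Briefing → 3
Oct 19 15:00 end Strategy Huddle → 2
Oct 19 18:00 end Sprint Sync → 1
Oct 19 21:00 end Pricing Briefing → 0
Oct 20 08:00 start Sprint Briefing → 1
Oct 20 16:00 end Sprint Briefing → 0
Peak is 3, at Oct 19 13:00 (Pricing Briefing, Sprint Sync, Strategy Huddle).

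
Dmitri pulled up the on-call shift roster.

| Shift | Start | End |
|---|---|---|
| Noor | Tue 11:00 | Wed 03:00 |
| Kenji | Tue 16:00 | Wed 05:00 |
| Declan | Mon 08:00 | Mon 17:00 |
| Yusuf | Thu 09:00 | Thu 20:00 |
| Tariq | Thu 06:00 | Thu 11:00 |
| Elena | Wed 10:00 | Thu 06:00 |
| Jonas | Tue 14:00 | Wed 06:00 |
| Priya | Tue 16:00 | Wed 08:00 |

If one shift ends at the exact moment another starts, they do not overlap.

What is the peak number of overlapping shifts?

Sweep the timeline, counting +1 at each start and −1 at each end (ends before starts at a tie):
Mon 08:00 start Declan → 1
Mon 17:00 end Declan → 0
Tue 11:00 start Noor → 1
Tue 14:00 start Jonas → 2
Tue 16:00 start Kenji → 3
Tue 16:00 start Priya → 4
Wed 03:00 end Noor → 3
Wed 05:00 end Kenji → 2
Wed 06:00 end Jonas → 1
Wed 08:00 end Priya → 0
Wed 10:00 start Elena → 1
Thu 06:00 end Elena → 0
Thu 06:00 start Tariq → 1
Thu 09:00 start Yusuf → 2
Thu 11:00 end Tariq → 1
Thu 20:00 end Yusuf → 0
Peak is 4, at Tue 16:00 (Jonas, Kenji, Noor, Priya).

4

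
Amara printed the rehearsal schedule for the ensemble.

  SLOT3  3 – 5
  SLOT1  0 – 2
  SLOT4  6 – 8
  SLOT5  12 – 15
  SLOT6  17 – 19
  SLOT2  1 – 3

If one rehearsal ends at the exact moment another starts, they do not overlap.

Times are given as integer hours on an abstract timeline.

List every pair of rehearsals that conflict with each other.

Sorted by start: SLOT1, SLOT2, SLOT3, SLOT4, SLOT5, SLOT6.
SLOT2 starts before SLOT1 ends → SLOT1 and SLOT2 overlap.
SLOT3 starts after SLOT1 ends; SLOT1 is clear from here.
SLOT3 starts exactly when SLOT2 ends (back-to-back, no overlap); SLOT2 is clear from here.
SLOT4 starts after SLOT3 ends; SLOT3 is clear from here.
SLOT5 starts after SLOT4 ends; SLOT4 is clear from here.
SLOT6 starts after SLOT5 ends.

SLOT1 & SLOT2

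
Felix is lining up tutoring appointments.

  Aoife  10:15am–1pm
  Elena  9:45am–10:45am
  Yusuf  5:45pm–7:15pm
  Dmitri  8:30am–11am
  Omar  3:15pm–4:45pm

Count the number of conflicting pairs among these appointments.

3

Two intervals overlap when each starts before the other ends.
Sorted by start: Dmitri, Elena, Aoife, Omar, Yusuf.
Elena starts before Dmitri ends → Dmitri and Elena overlap.
Aoife starts before Dmitri ends → Dmitri and Aoife overlap.
Omar starts after Dmitri ends, so Dmitri has no further overlaps.
Aoife starts before Elena ends → Elena and Aoife overlap.
Omar starts after Elena ends, so Elena has no further overlaps.
Omar starts after Aoife ends, so Aoife has no further overlaps.
Yusuf starts after Omar ends.
Overlapping pairs: Aoife & Dmitri, Aoife & Elena, Dmitri & Elena — 3 in total.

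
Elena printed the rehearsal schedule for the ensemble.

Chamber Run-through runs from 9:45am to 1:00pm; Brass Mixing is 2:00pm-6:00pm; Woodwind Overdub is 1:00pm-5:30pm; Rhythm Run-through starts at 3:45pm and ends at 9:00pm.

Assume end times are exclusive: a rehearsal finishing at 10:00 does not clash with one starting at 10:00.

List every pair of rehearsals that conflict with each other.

Sorted by start: Chamber Run-through, Woodwind Overdub, Brass Mixing, Rhythm Run-through.
Woodwind Overdub starts exactly when Chamber Run-through ends (back-to-back, no overlap), so Chamber Run-through has no further overlaps.
Brass Mixing starts before Woodwind Overdub ends → Woodwind Overdub and Brass Mixing overlap.
Rhythm Run-through starts before Woodwind Overdub ends → Woodwind Overdub and Rhythm Run-through overlap.
Rhythm Run-through starts before Brass Mixing ends → Brass Mixing and Rhythm Run-through overlap.

Brass Mixing & Rhythm Run-through, Brass Mixing & Woodwind Overdub, Rhythm Run-through & Woodwind Overdub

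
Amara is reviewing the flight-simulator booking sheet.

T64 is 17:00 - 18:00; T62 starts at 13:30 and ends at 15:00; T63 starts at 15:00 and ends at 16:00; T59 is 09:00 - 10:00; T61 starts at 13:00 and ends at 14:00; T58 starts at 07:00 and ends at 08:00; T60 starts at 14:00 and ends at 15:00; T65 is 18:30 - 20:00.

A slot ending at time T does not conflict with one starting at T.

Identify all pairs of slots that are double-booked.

T60 & T62, T61 & T62

Sorted by start: T58, T59, T61, T62, T60, T63, T64, T65.
T59 starts after T58 ends, so T58 has no further overlaps.
T61 starts after T59 ends, so T59 has no further overlaps.
T62 starts before T61 ends → T61 and T62 overlap.
T60 starts exactly when T61 ends (back-to-back, no overlap), so T61 has no further overlaps.
T60 starts before T62 ends → T62 and T60 overlap.
T63 starts exactly when T62 ends (back-to-back, no overlap), so T62 has no further overlaps.
T63 starts exactly when T60 ends (back-to-back, no overlap), so T60 has no further overlaps.
T64 starts after T63 ends, so T63 has no further overlaps.
T65 starts after T64 ends.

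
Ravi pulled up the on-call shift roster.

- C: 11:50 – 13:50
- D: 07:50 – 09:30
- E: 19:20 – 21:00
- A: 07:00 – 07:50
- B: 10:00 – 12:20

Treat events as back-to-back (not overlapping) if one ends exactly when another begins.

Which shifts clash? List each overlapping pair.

B & C

Sorted by start: A, D, B, C, E.
D starts exactly when A ends (back-to-back, no overlap) — done with A.
B starts after D ends — done with D.
C starts before B ends → B and C overlap.
E starts after B ends.
E starts after C ends.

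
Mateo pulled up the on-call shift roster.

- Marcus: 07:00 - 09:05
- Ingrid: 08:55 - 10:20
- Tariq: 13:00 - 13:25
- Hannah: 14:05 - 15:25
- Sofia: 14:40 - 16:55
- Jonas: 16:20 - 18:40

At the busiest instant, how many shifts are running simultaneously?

2

Sort all start/end points and keep a running count:
07:00 start Marcus → 1
08:55 start Ingrid → 2
09:05 end Marcus → 1
10:20 end Ingrid → 0
13:00 start Tariq → 1
13:25 end Tariq → 0
14:05 start Hannah → 1
14:40 start Sofia → 2
15:25 end Hannah → 1
16:20 start Jonas → 2
16:55 end Sofia → 1
18:40 end Jonas → 0
Peak is 2, at 08:55 (Ingrid, Marcus).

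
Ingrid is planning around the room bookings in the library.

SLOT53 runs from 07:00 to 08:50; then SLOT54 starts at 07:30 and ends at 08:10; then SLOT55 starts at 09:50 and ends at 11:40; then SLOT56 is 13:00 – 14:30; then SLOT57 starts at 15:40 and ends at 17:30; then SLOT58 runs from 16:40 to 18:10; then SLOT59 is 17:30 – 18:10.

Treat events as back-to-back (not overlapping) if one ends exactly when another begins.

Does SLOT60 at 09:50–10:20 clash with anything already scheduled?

Yes — it overlaps SLOT55

SLOT53: ends 08:50 at or before SLOT60 starts 09:50 → clear.
SLOT54: ends 08:10 at or before SLOT60 starts 09:50 → clear.
SLOT55: starts 09:50 before SLOT60 ends 10:20, and ends 11:40 after SLOT60 starts 09:50 → overlap.
SLOT56: starts 13:00 at or after SLOT60 ends 10:20 → clear.
SLOT57: starts 15:40 at or after SLOT60 ends 10:20 → clear.
SLOT58: starts 16:40 at or after SLOT60 ends 10:20 → clear.
SLOT59: starts 17:30 at or after SLOT60 ends 10:20 → clear.
SLOT60 overlaps SLOT55.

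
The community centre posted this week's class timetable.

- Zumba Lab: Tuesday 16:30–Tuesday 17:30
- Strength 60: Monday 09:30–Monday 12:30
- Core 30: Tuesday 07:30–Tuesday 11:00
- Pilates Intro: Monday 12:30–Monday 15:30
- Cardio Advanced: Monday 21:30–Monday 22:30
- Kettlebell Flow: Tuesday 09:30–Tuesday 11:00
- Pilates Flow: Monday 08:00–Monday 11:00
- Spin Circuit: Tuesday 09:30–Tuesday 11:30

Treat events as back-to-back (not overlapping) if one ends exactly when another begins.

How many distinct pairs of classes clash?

4

Sorted by start: Pilates Flow, Strength 60, Pilates Intro, Cardio Advanced, Core 30, Kettlebell Flow, Spin Circuit, Zumba Lab.
Strength 60 starts before Pilates Flow ends → Pilates Flow and Strength 60 overlap.
Pilates Intro starts after Pilates Flow ends, so Pilates Flow has no further overlaps.
Pilates Intro starts exactly when Strength 60 ends (back-to-back, no overlap), so Strength 60 has no further overlaps.
Cardio Advanced starts after Pilates Intro ends, so Pilates Intro has no further overlaps.
Core 30 starts after Cardio Advanced ends, so Cardio Advanced has no further overlaps.
Kettlebell Flow starts before Core 30 ends → Core 30 and Kettlebell Flow overlap.
Spin Circuit starts before Core 30 ends → Core 30 and Spin Circuit overlap.
Zumba Lab starts after Core 30 ends.
Spin Circuit starts before Kettlebell Flow ends → Kettlebell Flow and Spin Circuit overlap.
Zumba Lab starts after Kettlebell Flow ends.
Zumba Lab starts after Spin Circuit ends.
Overlapping pairs: Core 30 & Kettlebell Flow, Core 30 & Spin Circuit, Kettlebell Flow & Spin Circuit, Pilates Flow & Strength 60 — 4 in total.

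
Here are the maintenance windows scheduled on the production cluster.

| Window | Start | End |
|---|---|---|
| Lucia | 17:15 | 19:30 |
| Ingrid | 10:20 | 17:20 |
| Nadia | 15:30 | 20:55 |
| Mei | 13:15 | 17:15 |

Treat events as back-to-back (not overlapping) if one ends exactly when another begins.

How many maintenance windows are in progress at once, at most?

3

Sort all start/end points and keep a running count:
10:20 start Ingrid → 1
13:15 start Mei → 2
15:30 start Nadia → 3
17:15 end Mei → 2
17:15 start Lucia → 3
17:20 end Ingrid → 2
19:30 end Lucia → 1
20:55 end Nadia → 0
Peak is 3, at 15:30 (Ingrid, Mei, Nadia).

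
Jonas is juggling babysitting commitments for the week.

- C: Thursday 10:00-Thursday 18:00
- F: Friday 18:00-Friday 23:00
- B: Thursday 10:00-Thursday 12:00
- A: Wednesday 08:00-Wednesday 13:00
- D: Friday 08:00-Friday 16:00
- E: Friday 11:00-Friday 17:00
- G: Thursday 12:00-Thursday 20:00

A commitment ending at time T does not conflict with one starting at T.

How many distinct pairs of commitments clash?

Two intervals overlap when each starts before the other ends.
Sorted by start: A, B, C, G, D, E, F.
B starts after A ends — done with A.
C starts before B ends → B and C overlap.
G starts exactly when B ends (back-to-back, no overlap) — done with B.
G starts before C ends → C and G overlap.
D starts after C ends — done with C.
D starts after G ends — done with G.
E starts before D ends → D and E overlap.
F starts after D ends.
F starts after E ends.
Overlapping pairs: B & C, C & G, D & E — 3 in total.

3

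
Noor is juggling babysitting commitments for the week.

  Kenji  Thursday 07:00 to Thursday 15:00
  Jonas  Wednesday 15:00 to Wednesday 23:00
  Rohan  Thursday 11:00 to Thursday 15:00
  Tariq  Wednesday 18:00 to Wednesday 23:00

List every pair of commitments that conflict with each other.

Sorted by start: Jonas, Tariq, Kenji, Rohan.
Tariq starts before Jonas ends → Jonas and Tariq overlap.
Kenji starts after Jonas ends, so nothing later overlaps Jonas either.
Kenji starts after Tariq ends, so nothing later overlaps Tariq either.
Rohan starts before Kenji ends → Kenji and Rohan overlap.

Jonas & Tariq, Kenji & Rohan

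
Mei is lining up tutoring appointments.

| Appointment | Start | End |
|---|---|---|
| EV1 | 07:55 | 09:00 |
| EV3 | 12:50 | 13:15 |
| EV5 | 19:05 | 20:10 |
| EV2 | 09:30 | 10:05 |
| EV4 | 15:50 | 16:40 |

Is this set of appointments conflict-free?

Sorted by start: EV1, EV2, EV3, EV4, EV5.
EV2 starts after EV1 ends, so EV1 has no further overlaps.
EV3 starts after EV2 ends, so EV2 has no further overlaps.
EV4 starts after EV3 ends, so EV3 has no further overlaps.
EV5 starts after EV4 ends.
Every pair is clear; the schedule has no overlaps.

Yes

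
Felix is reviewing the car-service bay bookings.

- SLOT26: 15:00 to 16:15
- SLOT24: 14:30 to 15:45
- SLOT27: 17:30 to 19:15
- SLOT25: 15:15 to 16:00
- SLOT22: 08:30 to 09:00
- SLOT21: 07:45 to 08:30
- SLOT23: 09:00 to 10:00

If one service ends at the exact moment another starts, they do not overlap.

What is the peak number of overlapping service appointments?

3

Sort all start/end points and keep a running count:
07:45 start SLOT21 → 1
08:30 end SLOT21 → 0
08:30 start SLOT22 → 1
09:00 end SLOT22 → 0
09:00 start SLOT23 → 1
10:00 end SLOT23 → 0
14:30 start SLOT24 → 1
15:00 start SLOT26 → 2
15:15 start SLOT25 → 3
15:45 end SLOT24 → 2
16:00 end SLOT25 → 1
16:15 end SLOT26 → 0
17:30 start SLOT27 → 1
19:15 end SLOT27 → 0
Peak is 3, at 15:15 (SLOT24, SLOT25, SLOT26).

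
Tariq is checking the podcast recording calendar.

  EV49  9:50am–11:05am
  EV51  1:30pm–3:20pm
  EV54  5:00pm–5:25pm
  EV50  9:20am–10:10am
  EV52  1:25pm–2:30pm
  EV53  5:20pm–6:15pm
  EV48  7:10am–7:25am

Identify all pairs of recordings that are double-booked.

EV49 & EV50, EV51 & EV52, EV53 & EV54

Sorted by start: EV48, EV50, EV49, EV52, EV51, EV54, EV53.
EV50 starts after EV48 ends, so EV48 has no further overlaps.
EV49 starts before EV50 ends → EV50 and EV49 overlap.
EV52 starts after EV50 ends, so EV50 has no further overlaps.
EV52 starts after EV49 ends, so EV49 has no further overlaps.
EV51 starts before EV52 ends → EV52 and EV51 overlap.
EV54 starts after EV52 ends, so EV52 has no further overlaps.
EV54 starts after EV51 ends, so EV51 has no further overlaps.
EV53 starts before EV54 ends → EV54 and EV53 overlap.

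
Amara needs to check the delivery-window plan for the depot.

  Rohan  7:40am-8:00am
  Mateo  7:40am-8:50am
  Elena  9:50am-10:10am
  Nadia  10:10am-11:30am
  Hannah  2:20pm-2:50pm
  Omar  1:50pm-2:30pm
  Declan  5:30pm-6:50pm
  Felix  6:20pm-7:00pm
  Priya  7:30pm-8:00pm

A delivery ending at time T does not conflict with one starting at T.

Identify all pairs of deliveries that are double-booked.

Check each pair: they overlap iff neither finishes before the other starts.
Sorted by start: Rohan, Mateo, Elena, Nadia, Omar, Hannah, Declan, Felix, Priya.
Mateo starts before Rohan ends → Rohan and Mateo overlap.
Elena starts after Rohan ends, so Rohan has no further overlaps.
Elena starts after Mateo ends, so Mateo has no further overlaps.
Nadia starts exactly when Elena ends (back-to-back, no overlap), so Elena has no further overlaps.
Omar starts after Nadia ends, so Nadia has no further overlaps.
Hannah starts before Omar ends → Omar and Hannah overlap.
Declan starts after Omar ends, so Omar has no further overlaps.
Declan starts after Hannah ends, so Hannah has no further overlaps.
Felix starts before Declan ends → Declan and Felix overlap.
Priya starts after Declan ends.
Priya starts after Felix ends.

Declan & Felix, Hannah & Omar, Mateo & Rohan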